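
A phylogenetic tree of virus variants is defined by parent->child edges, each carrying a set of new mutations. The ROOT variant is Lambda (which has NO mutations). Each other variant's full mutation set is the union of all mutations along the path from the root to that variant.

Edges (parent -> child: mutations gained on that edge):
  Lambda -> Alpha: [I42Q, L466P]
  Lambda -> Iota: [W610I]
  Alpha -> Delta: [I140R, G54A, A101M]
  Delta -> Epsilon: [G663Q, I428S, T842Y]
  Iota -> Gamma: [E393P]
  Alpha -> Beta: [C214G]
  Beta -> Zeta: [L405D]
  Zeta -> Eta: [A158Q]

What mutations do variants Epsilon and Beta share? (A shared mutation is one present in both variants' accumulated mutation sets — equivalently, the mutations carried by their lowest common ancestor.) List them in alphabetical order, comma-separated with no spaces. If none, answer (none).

Answer: I42Q,L466P

Derivation:
Accumulating mutations along path to Epsilon:
  At Lambda: gained [] -> total []
  At Alpha: gained ['I42Q', 'L466P'] -> total ['I42Q', 'L466P']
  At Delta: gained ['I140R', 'G54A', 'A101M'] -> total ['A101M', 'G54A', 'I140R', 'I42Q', 'L466P']
  At Epsilon: gained ['G663Q', 'I428S', 'T842Y'] -> total ['A101M', 'G54A', 'G663Q', 'I140R', 'I428S', 'I42Q', 'L466P', 'T842Y']
Mutations(Epsilon) = ['A101M', 'G54A', 'G663Q', 'I140R', 'I428S', 'I42Q', 'L466P', 'T842Y']
Accumulating mutations along path to Beta:
  At Lambda: gained [] -> total []
  At Alpha: gained ['I42Q', 'L466P'] -> total ['I42Q', 'L466P']
  At Beta: gained ['C214G'] -> total ['C214G', 'I42Q', 'L466P']
Mutations(Beta) = ['C214G', 'I42Q', 'L466P']
Intersection: ['A101M', 'G54A', 'G663Q', 'I140R', 'I428S', 'I42Q', 'L466P', 'T842Y'] ∩ ['C214G', 'I42Q', 'L466P'] = ['I42Q', 'L466P']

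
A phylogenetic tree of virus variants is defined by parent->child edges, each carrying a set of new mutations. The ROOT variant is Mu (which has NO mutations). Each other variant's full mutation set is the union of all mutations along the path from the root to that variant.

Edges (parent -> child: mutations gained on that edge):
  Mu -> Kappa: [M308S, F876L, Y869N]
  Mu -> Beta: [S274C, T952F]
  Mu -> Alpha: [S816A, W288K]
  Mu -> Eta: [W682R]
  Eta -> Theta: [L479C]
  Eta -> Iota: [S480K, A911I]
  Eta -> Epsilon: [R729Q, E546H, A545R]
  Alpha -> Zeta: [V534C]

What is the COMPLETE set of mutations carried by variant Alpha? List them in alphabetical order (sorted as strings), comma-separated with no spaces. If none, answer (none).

Answer: S816A,W288K

Derivation:
At Mu: gained [] -> total []
At Alpha: gained ['S816A', 'W288K'] -> total ['S816A', 'W288K']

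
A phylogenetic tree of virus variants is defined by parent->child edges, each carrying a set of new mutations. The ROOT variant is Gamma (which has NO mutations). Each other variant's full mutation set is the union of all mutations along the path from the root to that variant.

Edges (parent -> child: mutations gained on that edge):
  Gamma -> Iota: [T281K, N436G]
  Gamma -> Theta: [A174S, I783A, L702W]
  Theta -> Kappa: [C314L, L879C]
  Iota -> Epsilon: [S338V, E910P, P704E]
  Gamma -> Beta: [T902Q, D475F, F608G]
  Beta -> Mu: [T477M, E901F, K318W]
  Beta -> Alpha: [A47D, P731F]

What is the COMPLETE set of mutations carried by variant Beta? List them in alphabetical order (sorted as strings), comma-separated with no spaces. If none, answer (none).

At Gamma: gained [] -> total []
At Beta: gained ['T902Q', 'D475F', 'F608G'] -> total ['D475F', 'F608G', 'T902Q']

Answer: D475F,F608G,T902Q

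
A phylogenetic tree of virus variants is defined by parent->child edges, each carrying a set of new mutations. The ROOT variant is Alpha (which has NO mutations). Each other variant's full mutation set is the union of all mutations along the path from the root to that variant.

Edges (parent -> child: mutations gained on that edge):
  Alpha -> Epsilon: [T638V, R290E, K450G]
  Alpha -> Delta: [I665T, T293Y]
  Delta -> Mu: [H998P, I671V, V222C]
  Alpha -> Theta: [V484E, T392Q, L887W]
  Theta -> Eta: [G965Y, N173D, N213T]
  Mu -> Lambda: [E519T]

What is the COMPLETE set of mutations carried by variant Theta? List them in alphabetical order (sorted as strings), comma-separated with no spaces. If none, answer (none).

Answer: L887W,T392Q,V484E

Derivation:
At Alpha: gained [] -> total []
At Theta: gained ['V484E', 'T392Q', 'L887W'] -> total ['L887W', 'T392Q', 'V484E']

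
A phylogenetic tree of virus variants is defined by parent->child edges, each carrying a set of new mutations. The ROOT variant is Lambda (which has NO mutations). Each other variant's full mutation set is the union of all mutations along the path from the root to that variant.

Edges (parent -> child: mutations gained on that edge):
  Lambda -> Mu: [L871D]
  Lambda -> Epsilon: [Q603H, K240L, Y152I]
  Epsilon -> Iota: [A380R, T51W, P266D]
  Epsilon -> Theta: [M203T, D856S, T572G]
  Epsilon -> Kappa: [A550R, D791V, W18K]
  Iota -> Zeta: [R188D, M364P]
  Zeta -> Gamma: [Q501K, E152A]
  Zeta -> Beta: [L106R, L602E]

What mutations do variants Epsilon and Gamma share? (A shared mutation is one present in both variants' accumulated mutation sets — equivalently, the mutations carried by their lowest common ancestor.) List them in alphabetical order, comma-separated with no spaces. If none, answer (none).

Answer: K240L,Q603H,Y152I

Derivation:
Accumulating mutations along path to Epsilon:
  At Lambda: gained [] -> total []
  At Epsilon: gained ['Q603H', 'K240L', 'Y152I'] -> total ['K240L', 'Q603H', 'Y152I']
Mutations(Epsilon) = ['K240L', 'Q603H', 'Y152I']
Accumulating mutations along path to Gamma:
  At Lambda: gained [] -> total []
  At Epsilon: gained ['Q603H', 'K240L', 'Y152I'] -> total ['K240L', 'Q603H', 'Y152I']
  At Iota: gained ['A380R', 'T51W', 'P266D'] -> total ['A380R', 'K240L', 'P266D', 'Q603H', 'T51W', 'Y152I']
  At Zeta: gained ['R188D', 'M364P'] -> total ['A380R', 'K240L', 'M364P', 'P266D', 'Q603H', 'R188D', 'T51W', 'Y152I']
  At Gamma: gained ['Q501K', 'E152A'] -> total ['A380R', 'E152A', 'K240L', 'M364P', 'P266D', 'Q501K', 'Q603H', 'R188D', 'T51W', 'Y152I']
Mutations(Gamma) = ['A380R', 'E152A', 'K240L', 'M364P', 'P266D', 'Q501K', 'Q603H', 'R188D', 'T51W', 'Y152I']
Intersection: ['K240L', 'Q603H', 'Y152I'] ∩ ['A380R', 'E152A', 'K240L', 'M364P', 'P266D', 'Q501K', 'Q603H', 'R188D', 'T51W', 'Y152I'] = ['K240L', 'Q603H', 'Y152I']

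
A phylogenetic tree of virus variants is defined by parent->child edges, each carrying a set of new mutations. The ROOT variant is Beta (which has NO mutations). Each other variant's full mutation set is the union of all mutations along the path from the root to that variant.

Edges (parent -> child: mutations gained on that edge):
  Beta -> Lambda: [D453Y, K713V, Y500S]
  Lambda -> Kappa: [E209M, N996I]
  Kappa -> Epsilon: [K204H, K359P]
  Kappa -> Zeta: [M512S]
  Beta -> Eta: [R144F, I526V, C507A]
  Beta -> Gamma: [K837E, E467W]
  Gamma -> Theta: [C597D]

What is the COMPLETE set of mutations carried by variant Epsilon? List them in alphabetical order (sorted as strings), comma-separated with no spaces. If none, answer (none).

Answer: D453Y,E209M,K204H,K359P,K713V,N996I,Y500S

Derivation:
At Beta: gained [] -> total []
At Lambda: gained ['D453Y', 'K713V', 'Y500S'] -> total ['D453Y', 'K713V', 'Y500S']
At Kappa: gained ['E209M', 'N996I'] -> total ['D453Y', 'E209M', 'K713V', 'N996I', 'Y500S']
At Epsilon: gained ['K204H', 'K359P'] -> total ['D453Y', 'E209M', 'K204H', 'K359P', 'K713V', 'N996I', 'Y500S']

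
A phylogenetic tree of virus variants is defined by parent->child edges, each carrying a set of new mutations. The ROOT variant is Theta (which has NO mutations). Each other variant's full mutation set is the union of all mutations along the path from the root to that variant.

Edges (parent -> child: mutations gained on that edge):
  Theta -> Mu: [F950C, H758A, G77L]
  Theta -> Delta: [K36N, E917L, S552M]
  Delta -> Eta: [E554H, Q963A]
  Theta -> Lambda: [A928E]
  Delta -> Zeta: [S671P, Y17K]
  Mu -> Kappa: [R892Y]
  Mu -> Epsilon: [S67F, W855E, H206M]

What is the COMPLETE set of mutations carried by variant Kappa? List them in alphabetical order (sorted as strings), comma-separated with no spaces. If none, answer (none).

Answer: F950C,G77L,H758A,R892Y

Derivation:
At Theta: gained [] -> total []
At Mu: gained ['F950C', 'H758A', 'G77L'] -> total ['F950C', 'G77L', 'H758A']
At Kappa: gained ['R892Y'] -> total ['F950C', 'G77L', 'H758A', 'R892Y']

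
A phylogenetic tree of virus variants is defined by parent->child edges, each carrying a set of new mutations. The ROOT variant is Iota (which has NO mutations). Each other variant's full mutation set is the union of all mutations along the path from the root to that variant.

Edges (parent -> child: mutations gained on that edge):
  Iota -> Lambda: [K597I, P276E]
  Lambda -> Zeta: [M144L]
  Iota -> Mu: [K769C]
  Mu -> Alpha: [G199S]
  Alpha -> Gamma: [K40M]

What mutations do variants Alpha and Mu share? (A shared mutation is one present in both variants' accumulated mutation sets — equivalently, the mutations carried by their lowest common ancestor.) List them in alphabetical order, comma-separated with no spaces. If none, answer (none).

Accumulating mutations along path to Alpha:
  At Iota: gained [] -> total []
  At Mu: gained ['K769C'] -> total ['K769C']
  At Alpha: gained ['G199S'] -> total ['G199S', 'K769C']
Mutations(Alpha) = ['G199S', 'K769C']
Accumulating mutations along path to Mu:
  At Iota: gained [] -> total []
  At Mu: gained ['K769C'] -> total ['K769C']
Mutations(Mu) = ['K769C']
Intersection: ['G199S', 'K769C'] ∩ ['K769C'] = ['K769C']

Answer: K769C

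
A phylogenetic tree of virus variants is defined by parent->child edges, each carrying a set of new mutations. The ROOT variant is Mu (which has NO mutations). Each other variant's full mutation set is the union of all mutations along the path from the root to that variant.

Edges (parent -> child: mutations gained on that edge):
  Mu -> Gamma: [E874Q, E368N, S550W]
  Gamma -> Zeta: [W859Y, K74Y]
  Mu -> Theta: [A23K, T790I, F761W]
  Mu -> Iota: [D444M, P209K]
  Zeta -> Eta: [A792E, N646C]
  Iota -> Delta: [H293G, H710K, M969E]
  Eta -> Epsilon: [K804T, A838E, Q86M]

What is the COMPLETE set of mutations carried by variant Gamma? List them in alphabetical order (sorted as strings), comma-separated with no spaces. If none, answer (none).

Answer: E368N,E874Q,S550W

Derivation:
At Mu: gained [] -> total []
At Gamma: gained ['E874Q', 'E368N', 'S550W'] -> total ['E368N', 'E874Q', 'S550W']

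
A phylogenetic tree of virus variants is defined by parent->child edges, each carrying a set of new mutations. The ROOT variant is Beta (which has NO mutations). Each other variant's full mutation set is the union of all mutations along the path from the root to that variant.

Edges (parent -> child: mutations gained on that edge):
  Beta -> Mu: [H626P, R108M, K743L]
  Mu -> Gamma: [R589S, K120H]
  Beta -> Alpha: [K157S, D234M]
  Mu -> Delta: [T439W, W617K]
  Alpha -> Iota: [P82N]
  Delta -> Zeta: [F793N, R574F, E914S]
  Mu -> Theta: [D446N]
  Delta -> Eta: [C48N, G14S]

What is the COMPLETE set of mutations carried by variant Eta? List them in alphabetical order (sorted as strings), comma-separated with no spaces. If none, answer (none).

At Beta: gained [] -> total []
At Mu: gained ['H626P', 'R108M', 'K743L'] -> total ['H626P', 'K743L', 'R108M']
At Delta: gained ['T439W', 'W617K'] -> total ['H626P', 'K743L', 'R108M', 'T439W', 'W617K']
At Eta: gained ['C48N', 'G14S'] -> total ['C48N', 'G14S', 'H626P', 'K743L', 'R108M', 'T439W', 'W617K']

Answer: C48N,G14S,H626P,K743L,R108M,T439W,W617K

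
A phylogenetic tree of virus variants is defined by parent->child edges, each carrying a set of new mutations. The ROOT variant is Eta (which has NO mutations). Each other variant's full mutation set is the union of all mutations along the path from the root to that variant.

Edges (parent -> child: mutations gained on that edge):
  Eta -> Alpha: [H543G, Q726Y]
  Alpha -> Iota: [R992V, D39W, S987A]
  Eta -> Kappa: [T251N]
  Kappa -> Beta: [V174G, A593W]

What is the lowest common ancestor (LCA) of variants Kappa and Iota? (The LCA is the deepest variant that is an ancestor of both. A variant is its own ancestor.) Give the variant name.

Answer: Eta

Derivation:
Path from root to Kappa: Eta -> Kappa
  ancestors of Kappa: {Eta, Kappa}
Path from root to Iota: Eta -> Alpha -> Iota
  ancestors of Iota: {Eta, Alpha, Iota}
Common ancestors: {Eta}
Walk up from Iota: Iota (not in ancestors of Kappa), Alpha (not in ancestors of Kappa), Eta (in ancestors of Kappa)
Deepest common ancestor (LCA) = Eta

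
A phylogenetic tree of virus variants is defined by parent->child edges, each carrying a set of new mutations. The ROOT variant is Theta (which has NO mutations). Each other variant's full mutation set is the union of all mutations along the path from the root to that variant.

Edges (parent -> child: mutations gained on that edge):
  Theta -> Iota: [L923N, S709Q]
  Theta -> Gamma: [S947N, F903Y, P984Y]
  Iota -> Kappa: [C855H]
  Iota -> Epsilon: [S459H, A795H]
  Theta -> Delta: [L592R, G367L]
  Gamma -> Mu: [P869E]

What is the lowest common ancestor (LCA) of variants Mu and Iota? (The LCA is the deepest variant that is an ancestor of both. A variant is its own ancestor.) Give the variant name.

Path from root to Mu: Theta -> Gamma -> Mu
  ancestors of Mu: {Theta, Gamma, Mu}
Path from root to Iota: Theta -> Iota
  ancestors of Iota: {Theta, Iota}
Common ancestors: {Theta}
Walk up from Iota: Iota (not in ancestors of Mu), Theta (in ancestors of Mu)
Deepest common ancestor (LCA) = Theta

Answer: Theta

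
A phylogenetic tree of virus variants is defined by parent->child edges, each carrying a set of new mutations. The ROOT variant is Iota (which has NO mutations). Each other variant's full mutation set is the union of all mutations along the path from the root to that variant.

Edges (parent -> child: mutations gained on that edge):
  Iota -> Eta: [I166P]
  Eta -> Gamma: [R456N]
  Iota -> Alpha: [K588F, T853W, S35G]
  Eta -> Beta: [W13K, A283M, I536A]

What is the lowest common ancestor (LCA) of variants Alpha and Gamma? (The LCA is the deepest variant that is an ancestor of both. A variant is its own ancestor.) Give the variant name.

Answer: Iota

Derivation:
Path from root to Alpha: Iota -> Alpha
  ancestors of Alpha: {Iota, Alpha}
Path from root to Gamma: Iota -> Eta -> Gamma
  ancestors of Gamma: {Iota, Eta, Gamma}
Common ancestors: {Iota}
Walk up from Gamma: Gamma (not in ancestors of Alpha), Eta (not in ancestors of Alpha), Iota (in ancestors of Alpha)
Deepest common ancestor (LCA) = Iota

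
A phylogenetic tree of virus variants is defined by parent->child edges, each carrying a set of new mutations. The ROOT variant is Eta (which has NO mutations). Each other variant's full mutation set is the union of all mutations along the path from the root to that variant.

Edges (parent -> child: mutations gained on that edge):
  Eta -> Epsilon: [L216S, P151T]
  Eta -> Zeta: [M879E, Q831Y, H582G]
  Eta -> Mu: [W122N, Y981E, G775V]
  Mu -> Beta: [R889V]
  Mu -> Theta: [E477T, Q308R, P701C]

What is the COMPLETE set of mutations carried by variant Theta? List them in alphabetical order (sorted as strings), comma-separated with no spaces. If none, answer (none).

At Eta: gained [] -> total []
At Mu: gained ['W122N', 'Y981E', 'G775V'] -> total ['G775V', 'W122N', 'Y981E']
At Theta: gained ['E477T', 'Q308R', 'P701C'] -> total ['E477T', 'G775V', 'P701C', 'Q308R', 'W122N', 'Y981E']

Answer: E477T,G775V,P701C,Q308R,W122N,Y981E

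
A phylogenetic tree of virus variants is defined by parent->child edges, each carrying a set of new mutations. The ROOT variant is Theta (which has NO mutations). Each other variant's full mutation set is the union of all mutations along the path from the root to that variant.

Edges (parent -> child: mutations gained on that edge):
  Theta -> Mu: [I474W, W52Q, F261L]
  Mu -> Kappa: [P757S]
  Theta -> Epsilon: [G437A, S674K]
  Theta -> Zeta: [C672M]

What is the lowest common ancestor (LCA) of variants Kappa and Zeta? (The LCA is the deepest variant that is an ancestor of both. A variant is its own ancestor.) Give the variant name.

Path from root to Kappa: Theta -> Mu -> Kappa
  ancestors of Kappa: {Theta, Mu, Kappa}
Path from root to Zeta: Theta -> Zeta
  ancestors of Zeta: {Theta, Zeta}
Common ancestors: {Theta}
Walk up from Zeta: Zeta (not in ancestors of Kappa), Theta (in ancestors of Kappa)
Deepest common ancestor (LCA) = Theta

Answer: Theta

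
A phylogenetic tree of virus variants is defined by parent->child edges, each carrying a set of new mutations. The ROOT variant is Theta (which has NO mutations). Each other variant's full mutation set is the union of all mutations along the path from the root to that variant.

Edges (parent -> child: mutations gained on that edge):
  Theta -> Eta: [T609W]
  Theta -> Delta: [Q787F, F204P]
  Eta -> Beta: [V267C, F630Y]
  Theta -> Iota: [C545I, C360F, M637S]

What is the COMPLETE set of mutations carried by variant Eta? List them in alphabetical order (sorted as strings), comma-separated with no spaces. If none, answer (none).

At Theta: gained [] -> total []
At Eta: gained ['T609W'] -> total ['T609W']

Answer: T609W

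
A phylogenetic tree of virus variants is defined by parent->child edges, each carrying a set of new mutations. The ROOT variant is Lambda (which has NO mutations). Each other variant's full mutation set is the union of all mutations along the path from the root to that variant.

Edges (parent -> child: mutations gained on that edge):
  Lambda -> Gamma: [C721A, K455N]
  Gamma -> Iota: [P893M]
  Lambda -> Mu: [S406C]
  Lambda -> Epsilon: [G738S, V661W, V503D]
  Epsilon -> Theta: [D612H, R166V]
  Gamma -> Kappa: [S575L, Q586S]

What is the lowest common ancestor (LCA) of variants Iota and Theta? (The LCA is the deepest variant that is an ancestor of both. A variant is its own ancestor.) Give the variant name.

Path from root to Iota: Lambda -> Gamma -> Iota
  ancestors of Iota: {Lambda, Gamma, Iota}
Path from root to Theta: Lambda -> Epsilon -> Theta
  ancestors of Theta: {Lambda, Epsilon, Theta}
Common ancestors: {Lambda}
Walk up from Theta: Theta (not in ancestors of Iota), Epsilon (not in ancestors of Iota), Lambda (in ancestors of Iota)
Deepest common ancestor (LCA) = Lambda

Answer: Lambda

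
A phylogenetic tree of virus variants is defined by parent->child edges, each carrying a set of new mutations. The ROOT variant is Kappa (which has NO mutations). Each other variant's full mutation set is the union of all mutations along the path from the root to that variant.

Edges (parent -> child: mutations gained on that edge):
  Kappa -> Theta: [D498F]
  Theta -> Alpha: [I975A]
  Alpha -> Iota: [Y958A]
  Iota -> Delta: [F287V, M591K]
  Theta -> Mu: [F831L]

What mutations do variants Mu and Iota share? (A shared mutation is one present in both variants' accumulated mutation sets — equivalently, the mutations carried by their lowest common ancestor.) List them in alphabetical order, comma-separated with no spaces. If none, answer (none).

Answer: D498F

Derivation:
Accumulating mutations along path to Mu:
  At Kappa: gained [] -> total []
  At Theta: gained ['D498F'] -> total ['D498F']
  At Mu: gained ['F831L'] -> total ['D498F', 'F831L']
Mutations(Mu) = ['D498F', 'F831L']
Accumulating mutations along path to Iota:
  At Kappa: gained [] -> total []
  At Theta: gained ['D498F'] -> total ['D498F']
  At Alpha: gained ['I975A'] -> total ['D498F', 'I975A']
  At Iota: gained ['Y958A'] -> total ['D498F', 'I975A', 'Y958A']
Mutations(Iota) = ['D498F', 'I975A', 'Y958A']
Intersection: ['D498F', 'F831L'] ∩ ['D498F', 'I975A', 'Y958A'] = ['D498F']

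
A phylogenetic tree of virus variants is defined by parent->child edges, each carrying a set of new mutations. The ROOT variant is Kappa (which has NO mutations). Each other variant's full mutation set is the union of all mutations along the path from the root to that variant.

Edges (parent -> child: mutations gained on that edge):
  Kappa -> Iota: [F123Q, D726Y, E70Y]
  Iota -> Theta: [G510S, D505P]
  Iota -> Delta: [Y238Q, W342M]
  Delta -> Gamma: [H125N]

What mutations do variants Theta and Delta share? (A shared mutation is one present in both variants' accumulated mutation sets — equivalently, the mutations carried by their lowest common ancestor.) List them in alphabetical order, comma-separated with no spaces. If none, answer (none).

Answer: D726Y,E70Y,F123Q

Derivation:
Accumulating mutations along path to Theta:
  At Kappa: gained [] -> total []
  At Iota: gained ['F123Q', 'D726Y', 'E70Y'] -> total ['D726Y', 'E70Y', 'F123Q']
  At Theta: gained ['G510S', 'D505P'] -> total ['D505P', 'D726Y', 'E70Y', 'F123Q', 'G510S']
Mutations(Theta) = ['D505P', 'D726Y', 'E70Y', 'F123Q', 'G510S']
Accumulating mutations along path to Delta:
  At Kappa: gained [] -> total []
  At Iota: gained ['F123Q', 'D726Y', 'E70Y'] -> total ['D726Y', 'E70Y', 'F123Q']
  At Delta: gained ['Y238Q', 'W342M'] -> total ['D726Y', 'E70Y', 'F123Q', 'W342M', 'Y238Q']
Mutations(Delta) = ['D726Y', 'E70Y', 'F123Q', 'W342M', 'Y238Q']
Intersection: ['D505P', 'D726Y', 'E70Y', 'F123Q', 'G510S'] ∩ ['D726Y', 'E70Y', 'F123Q', 'W342M', 'Y238Q'] = ['D726Y', 'E70Y', 'F123Q']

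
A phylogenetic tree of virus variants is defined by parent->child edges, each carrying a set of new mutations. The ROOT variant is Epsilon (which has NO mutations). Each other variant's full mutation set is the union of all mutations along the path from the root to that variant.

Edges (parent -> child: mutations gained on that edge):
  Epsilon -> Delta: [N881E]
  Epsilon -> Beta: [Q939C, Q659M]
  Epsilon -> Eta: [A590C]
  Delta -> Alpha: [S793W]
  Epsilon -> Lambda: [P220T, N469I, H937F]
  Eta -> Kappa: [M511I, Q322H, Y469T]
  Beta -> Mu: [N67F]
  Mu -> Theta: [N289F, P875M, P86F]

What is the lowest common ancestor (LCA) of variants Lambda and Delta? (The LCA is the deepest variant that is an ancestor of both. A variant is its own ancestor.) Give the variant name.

Answer: Epsilon

Derivation:
Path from root to Lambda: Epsilon -> Lambda
  ancestors of Lambda: {Epsilon, Lambda}
Path from root to Delta: Epsilon -> Delta
  ancestors of Delta: {Epsilon, Delta}
Common ancestors: {Epsilon}
Walk up from Delta: Delta (not in ancestors of Lambda), Epsilon (in ancestors of Lambda)
Deepest common ancestor (LCA) = Epsilon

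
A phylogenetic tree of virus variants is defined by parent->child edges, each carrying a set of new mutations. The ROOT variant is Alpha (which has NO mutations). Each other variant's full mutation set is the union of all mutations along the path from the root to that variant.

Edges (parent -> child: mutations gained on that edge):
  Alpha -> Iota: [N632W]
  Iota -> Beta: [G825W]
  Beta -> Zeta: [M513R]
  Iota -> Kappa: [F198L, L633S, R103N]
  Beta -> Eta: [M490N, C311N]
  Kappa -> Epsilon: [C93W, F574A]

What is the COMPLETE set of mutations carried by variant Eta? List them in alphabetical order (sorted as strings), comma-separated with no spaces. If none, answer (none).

Answer: C311N,G825W,M490N,N632W

Derivation:
At Alpha: gained [] -> total []
At Iota: gained ['N632W'] -> total ['N632W']
At Beta: gained ['G825W'] -> total ['G825W', 'N632W']
At Eta: gained ['M490N', 'C311N'] -> total ['C311N', 'G825W', 'M490N', 'N632W']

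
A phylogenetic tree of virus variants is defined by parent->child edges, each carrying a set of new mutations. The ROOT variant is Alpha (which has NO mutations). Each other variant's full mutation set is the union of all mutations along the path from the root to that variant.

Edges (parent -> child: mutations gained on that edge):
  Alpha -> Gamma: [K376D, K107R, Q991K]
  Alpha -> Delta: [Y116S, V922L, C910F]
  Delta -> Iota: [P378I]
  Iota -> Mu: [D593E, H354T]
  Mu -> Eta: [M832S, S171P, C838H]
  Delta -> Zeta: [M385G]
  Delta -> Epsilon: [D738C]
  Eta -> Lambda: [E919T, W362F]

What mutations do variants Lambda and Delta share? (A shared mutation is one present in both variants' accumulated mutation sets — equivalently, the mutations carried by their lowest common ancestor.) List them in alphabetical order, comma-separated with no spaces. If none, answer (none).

Answer: C910F,V922L,Y116S

Derivation:
Accumulating mutations along path to Lambda:
  At Alpha: gained [] -> total []
  At Delta: gained ['Y116S', 'V922L', 'C910F'] -> total ['C910F', 'V922L', 'Y116S']
  At Iota: gained ['P378I'] -> total ['C910F', 'P378I', 'V922L', 'Y116S']
  At Mu: gained ['D593E', 'H354T'] -> total ['C910F', 'D593E', 'H354T', 'P378I', 'V922L', 'Y116S']
  At Eta: gained ['M832S', 'S171P', 'C838H'] -> total ['C838H', 'C910F', 'D593E', 'H354T', 'M832S', 'P378I', 'S171P', 'V922L', 'Y116S']
  At Lambda: gained ['E919T', 'W362F'] -> total ['C838H', 'C910F', 'D593E', 'E919T', 'H354T', 'M832S', 'P378I', 'S171P', 'V922L', 'W362F', 'Y116S']
Mutations(Lambda) = ['C838H', 'C910F', 'D593E', 'E919T', 'H354T', 'M832S', 'P378I', 'S171P', 'V922L', 'W362F', 'Y116S']
Accumulating mutations along path to Delta:
  At Alpha: gained [] -> total []
  At Delta: gained ['Y116S', 'V922L', 'C910F'] -> total ['C910F', 'V922L', 'Y116S']
Mutations(Delta) = ['C910F', 'V922L', 'Y116S']
Intersection: ['C838H', 'C910F', 'D593E', 'E919T', 'H354T', 'M832S', 'P378I', 'S171P', 'V922L', 'W362F', 'Y116S'] ∩ ['C910F', 'V922L', 'Y116S'] = ['C910F', 'V922L', 'Y116S']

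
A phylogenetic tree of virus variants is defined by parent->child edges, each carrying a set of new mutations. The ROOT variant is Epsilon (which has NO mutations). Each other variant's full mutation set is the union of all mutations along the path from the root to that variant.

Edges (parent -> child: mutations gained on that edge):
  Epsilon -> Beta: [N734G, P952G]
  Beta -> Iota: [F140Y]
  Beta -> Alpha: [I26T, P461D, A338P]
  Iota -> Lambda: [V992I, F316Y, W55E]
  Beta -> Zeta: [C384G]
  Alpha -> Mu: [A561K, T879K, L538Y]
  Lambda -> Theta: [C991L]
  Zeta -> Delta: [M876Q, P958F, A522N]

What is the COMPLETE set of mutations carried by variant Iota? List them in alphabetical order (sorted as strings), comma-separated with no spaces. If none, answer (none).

At Epsilon: gained [] -> total []
At Beta: gained ['N734G', 'P952G'] -> total ['N734G', 'P952G']
At Iota: gained ['F140Y'] -> total ['F140Y', 'N734G', 'P952G']

Answer: F140Y,N734G,P952G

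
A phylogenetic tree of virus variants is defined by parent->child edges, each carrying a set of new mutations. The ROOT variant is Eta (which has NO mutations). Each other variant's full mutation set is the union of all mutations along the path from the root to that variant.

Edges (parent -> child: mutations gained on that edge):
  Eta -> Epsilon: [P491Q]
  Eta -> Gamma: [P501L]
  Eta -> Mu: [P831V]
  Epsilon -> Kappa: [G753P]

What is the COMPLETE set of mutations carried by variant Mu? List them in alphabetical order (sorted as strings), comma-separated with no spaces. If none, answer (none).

At Eta: gained [] -> total []
At Mu: gained ['P831V'] -> total ['P831V']

Answer: P831V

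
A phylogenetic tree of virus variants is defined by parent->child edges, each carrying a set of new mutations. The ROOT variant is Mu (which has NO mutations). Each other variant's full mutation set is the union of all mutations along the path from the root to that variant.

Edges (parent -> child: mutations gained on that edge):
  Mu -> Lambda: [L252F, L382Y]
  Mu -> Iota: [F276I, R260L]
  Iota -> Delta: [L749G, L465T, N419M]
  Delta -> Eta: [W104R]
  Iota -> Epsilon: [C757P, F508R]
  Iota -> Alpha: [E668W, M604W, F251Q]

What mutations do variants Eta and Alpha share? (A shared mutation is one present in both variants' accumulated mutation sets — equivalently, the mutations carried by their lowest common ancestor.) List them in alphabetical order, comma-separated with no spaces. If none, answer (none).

Answer: F276I,R260L

Derivation:
Accumulating mutations along path to Eta:
  At Mu: gained [] -> total []
  At Iota: gained ['F276I', 'R260L'] -> total ['F276I', 'R260L']
  At Delta: gained ['L749G', 'L465T', 'N419M'] -> total ['F276I', 'L465T', 'L749G', 'N419M', 'R260L']
  At Eta: gained ['W104R'] -> total ['F276I', 'L465T', 'L749G', 'N419M', 'R260L', 'W104R']
Mutations(Eta) = ['F276I', 'L465T', 'L749G', 'N419M', 'R260L', 'W104R']
Accumulating mutations along path to Alpha:
  At Mu: gained [] -> total []
  At Iota: gained ['F276I', 'R260L'] -> total ['F276I', 'R260L']
  At Alpha: gained ['E668W', 'M604W', 'F251Q'] -> total ['E668W', 'F251Q', 'F276I', 'M604W', 'R260L']
Mutations(Alpha) = ['E668W', 'F251Q', 'F276I', 'M604W', 'R260L']
Intersection: ['F276I', 'L465T', 'L749G', 'N419M', 'R260L', 'W104R'] ∩ ['E668W', 'F251Q', 'F276I', 'M604W', 'R260L'] = ['F276I', 'R260L']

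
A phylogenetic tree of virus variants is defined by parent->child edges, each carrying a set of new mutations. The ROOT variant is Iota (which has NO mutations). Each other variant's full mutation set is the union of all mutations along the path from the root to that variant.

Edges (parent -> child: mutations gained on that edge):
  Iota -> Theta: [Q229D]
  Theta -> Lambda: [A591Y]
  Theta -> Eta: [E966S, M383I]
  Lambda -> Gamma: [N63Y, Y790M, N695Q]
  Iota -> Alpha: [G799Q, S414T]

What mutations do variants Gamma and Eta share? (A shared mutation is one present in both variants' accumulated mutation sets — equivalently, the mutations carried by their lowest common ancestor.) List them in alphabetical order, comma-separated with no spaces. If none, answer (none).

Accumulating mutations along path to Gamma:
  At Iota: gained [] -> total []
  At Theta: gained ['Q229D'] -> total ['Q229D']
  At Lambda: gained ['A591Y'] -> total ['A591Y', 'Q229D']
  At Gamma: gained ['N63Y', 'Y790M', 'N695Q'] -> total ['A591Y', 'N63Y', 'N695Q', 'Q229D', 'Y790M']
Mutations(Gamma) = ['A591Y', 'N63Y', 'N695Q', 'Q229D', 'Y790M']
Accumulating mutations along path to Eta:
  At Iota: gained [] -> total []
  At Theta: gained ['Q229D'] -> total ['Q229D']
  At Eta: gained ['E966S', 'M383I'] -> total ['E966S', 'M383I', 'Q229D']
Mutations(Eta) = ['E966S', 'M383I', 'Q229D']
Intersection: ['A591Y', 'N63Y', 'N695Q', 'Q229D', 'Y790M'] ∩ ['E966S', 'M383I', 'Q229D'] = ['Q229D']

Answer: Q229D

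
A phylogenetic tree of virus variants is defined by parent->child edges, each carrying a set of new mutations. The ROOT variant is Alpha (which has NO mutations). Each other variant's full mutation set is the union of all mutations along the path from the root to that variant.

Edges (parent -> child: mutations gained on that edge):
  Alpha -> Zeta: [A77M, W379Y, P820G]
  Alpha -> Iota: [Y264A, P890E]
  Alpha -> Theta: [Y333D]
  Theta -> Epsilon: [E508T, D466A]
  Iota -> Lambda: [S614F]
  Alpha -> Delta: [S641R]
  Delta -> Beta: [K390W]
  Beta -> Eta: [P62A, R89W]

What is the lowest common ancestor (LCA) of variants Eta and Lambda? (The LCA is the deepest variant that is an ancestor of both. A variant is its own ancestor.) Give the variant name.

Answer: Alpha

Derivation:
Path from root to Eta: Alpha -> Delta -> Beta -> Eta
  ancestors of Eta: {Alpha, Delta, Beta, Eta}
Path from root to Lambda: Alpha -> Iota -> Lambda
  ancestors of Lambda: {Alpha, Iota, Lambda}
Common ancestors: {Alpha}
Walk up from Lambda: Lambda (not in ancestors of Eta), Iota (not in ancestors of Eta), Alpha (in ancestors of Eta)
Deepest common ancestor (LCA) = Alpha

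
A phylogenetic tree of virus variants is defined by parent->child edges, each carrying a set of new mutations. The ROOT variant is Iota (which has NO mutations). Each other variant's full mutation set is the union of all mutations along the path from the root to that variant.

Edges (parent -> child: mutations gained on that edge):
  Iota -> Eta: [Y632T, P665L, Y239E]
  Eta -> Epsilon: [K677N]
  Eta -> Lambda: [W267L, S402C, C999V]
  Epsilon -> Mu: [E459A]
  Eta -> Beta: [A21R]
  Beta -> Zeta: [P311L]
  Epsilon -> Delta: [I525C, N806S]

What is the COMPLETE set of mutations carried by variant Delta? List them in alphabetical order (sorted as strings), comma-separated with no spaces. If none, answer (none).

At Iota: gained [] -> total []
At Eta: gained ['Y632T', 'P665L', 'Y239E'] -> total ['P665L', 'Y239E', 'Y632T']
At Epsilon: gained ['K677N'] -> total ['K677N', 'P665L', 'Y239E', 'Y632T']
At Delta: gained ['I525C', 'N806S'] -> total ['I525C', 'K677N', 'N806S', 'P665L', 'Y239E', 'Y632T']

Answer: I525C,K677N,N806S,P665L,Y239E,Y632T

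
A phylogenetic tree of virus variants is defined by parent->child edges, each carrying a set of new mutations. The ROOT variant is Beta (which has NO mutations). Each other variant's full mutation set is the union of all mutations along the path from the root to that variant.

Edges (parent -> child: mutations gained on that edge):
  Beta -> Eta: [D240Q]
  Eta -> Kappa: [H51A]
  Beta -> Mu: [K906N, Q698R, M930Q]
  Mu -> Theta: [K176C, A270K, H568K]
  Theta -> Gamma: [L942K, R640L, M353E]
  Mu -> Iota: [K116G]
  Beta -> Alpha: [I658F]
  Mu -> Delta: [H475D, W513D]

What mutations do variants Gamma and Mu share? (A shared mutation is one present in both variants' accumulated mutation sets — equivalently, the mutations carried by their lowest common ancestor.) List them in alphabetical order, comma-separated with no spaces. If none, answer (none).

Accumulating mutations along path to Gamma:
  At Beta: gained [] -> total []
  At Mu: gained ['K906N', 'Q698R', 'M930Q'] -> total ['K906N', 'M930Q', 'Q698R']
  At Theta: gained ['K176C', 'A270K', 'H568K'] -> total ['A270K', 'H568K', 'K176C', 'K906N', 'M930Q', 'Q698R']
  At Gamma: gained ['L942K', 'R640L', 'M353E'] -> total ['A270K', 'H568K', 'K176C', 'K906N', 'L942K', 'M353E', 'M930Q', 'Q698R', 'R640L']
Mutations(Gamma) = ['A270K', 'H568K', 'K176C', 'K906N', 'L942K', 'M353E', 'M930Q', 'Q698R', 'R640L']
Accumulating mutations along path to Mu:
  At Beta: gained [] -> total []
  At Mu: gained ['K906N', 'Q698R', 'M930Q'] -> total ['K906N', 'M930Q', 'Q698R']
Mutations(Mu) = ['K906N', 'M930Q', 'Q698R']
Intersection: ['A270K', 'H568K', 'K176C', 'K906N', 'L942K', 'M353E', 'M930Q', 'Q698R', 'R640L'] ∩ ['K906N', 'M930Q', 'Q698R'] = ['K906N', 'M930Q', 'Q698R']

Answer: K906N,M930Q,Q698R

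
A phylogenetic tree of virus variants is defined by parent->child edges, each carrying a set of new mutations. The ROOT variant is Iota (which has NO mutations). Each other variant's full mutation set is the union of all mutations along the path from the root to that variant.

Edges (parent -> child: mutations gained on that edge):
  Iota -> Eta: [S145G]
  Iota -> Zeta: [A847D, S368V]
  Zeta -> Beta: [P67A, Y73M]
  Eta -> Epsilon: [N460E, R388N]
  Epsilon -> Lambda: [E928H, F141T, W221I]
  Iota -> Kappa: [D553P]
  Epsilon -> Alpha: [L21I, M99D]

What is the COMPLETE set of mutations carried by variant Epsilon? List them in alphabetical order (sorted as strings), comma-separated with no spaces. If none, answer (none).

At Iota: gained [] -> total []
At Eta: gained ['S145G'] -> total ['S145G']
At Epsilon: gained ['N460E', 'R388N'] -> total ['N460E', 'R388N', 'S145G']

Answer: N460E,R388N,S145G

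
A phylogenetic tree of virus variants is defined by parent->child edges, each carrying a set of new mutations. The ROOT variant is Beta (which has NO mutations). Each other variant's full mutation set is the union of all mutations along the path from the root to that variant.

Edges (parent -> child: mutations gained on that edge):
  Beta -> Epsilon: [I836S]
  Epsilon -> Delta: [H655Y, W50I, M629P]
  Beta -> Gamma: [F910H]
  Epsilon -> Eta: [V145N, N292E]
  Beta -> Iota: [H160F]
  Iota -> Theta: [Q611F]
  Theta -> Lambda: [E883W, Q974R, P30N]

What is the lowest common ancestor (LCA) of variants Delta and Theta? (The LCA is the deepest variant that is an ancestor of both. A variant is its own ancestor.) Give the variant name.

Answer: Beta

Derivation:
Path from root to Delta: Beta -> Epsilon -> Delta
  ancestors of Delta: {Beta, Epsilon, Delta}
Path from root to Theta: Beta -> Iota -> Theta
  ancestors of Theta: {Beta, Iota, Theta}
Common ancestors: {Beta}
Walk up from Theta: Theta (not in ancestors of Delta), Iota (not in ancestors of Delta), Beta (in ancestors of Delta)
Deepest common ancestor (LCA) = Beta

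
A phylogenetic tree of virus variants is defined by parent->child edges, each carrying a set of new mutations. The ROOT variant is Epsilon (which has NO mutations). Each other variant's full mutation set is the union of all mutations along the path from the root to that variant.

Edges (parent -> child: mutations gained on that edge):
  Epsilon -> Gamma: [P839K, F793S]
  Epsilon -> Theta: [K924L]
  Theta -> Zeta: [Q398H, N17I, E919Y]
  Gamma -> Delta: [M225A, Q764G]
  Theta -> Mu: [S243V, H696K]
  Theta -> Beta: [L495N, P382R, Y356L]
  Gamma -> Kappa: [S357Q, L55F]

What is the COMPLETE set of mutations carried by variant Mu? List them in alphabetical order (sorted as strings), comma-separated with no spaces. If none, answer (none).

At Epsilon: gained [] -> total []
At Theta: gained ['K924L'] -> total ['K924L']
At Mu: gained ['S243V', 'H696K'] -> total ['H696K', 'K924L', 'S243V']

Answer: H696K,K924L,S243V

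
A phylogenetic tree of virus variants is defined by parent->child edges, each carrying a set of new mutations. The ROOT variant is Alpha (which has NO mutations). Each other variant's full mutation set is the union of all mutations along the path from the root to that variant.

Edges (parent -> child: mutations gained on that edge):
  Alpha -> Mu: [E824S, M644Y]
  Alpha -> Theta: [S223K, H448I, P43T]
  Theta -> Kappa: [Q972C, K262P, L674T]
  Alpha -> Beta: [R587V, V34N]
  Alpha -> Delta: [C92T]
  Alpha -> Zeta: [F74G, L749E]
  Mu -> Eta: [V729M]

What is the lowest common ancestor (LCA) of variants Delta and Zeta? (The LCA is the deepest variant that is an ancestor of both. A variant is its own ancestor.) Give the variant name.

Answer: Alpha

Derivation:
Path from root to Delta: Alpha -> Delta
  ancestors of Delta: {Alpha, Delta}
Path from root to Zeta: Alpha -> Zeta
  ancestors of Zeta: {Alpha, Zeta}
Common ancestors: {Alpha}
Walk up from Zeta: Zeta (not in ancestors of Delta), Alpha (in ancestors of Delta)
Deepest common ancestor (LCA) = Alpha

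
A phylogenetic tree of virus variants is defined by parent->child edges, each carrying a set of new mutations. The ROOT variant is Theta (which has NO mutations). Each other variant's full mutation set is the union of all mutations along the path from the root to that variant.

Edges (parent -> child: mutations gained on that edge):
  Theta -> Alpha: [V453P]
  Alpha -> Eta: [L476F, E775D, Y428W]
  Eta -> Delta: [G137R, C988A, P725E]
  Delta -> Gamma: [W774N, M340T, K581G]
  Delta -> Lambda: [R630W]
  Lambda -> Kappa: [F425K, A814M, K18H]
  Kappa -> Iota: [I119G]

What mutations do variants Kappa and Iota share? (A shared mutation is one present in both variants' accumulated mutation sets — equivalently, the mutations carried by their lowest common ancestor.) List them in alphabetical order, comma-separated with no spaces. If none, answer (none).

Answer: A814M,C988A,E775D,F425K,G137R,K18H,L476F,P725E,R630W,V453P,Y428W

Derivation:
Accumulating mutations along path to Kappa:
  At Theta: gained [] -> total []
  At Alpha: gained ['V453P'] -> total ['V453P']
  At Eta: gained ['L476F', 'E775D', 'Y428W'] -> total ['E775D', 'L476F', 'V453P', 'Y428W']
  At Delta: gained ['G137R', 'C988A', 'P725E'] -> total ['C988A', 'E775D', 'G137R', 'L476F', 'P725E', 'V453P', 'Y428W']
  At Lambda: gained ['R630W'] -> total ['C988A', 'E775D', 'G137R', 'L476F', 'P725E', 'R630W', 'V453P', 'Y428W']
  At Kappa: gained ['F425K', 'A814M', 'K18H'] -> total ['A814M', 'C988A', 'E775D', 'F425K', 'G137R', 'K18H', 'L476F', 'P725E', 'R630W', 'V453P', 'Y428W']
Mutations(Kappa) = ['A814M', 'C988A', 'E775D', 'F425K', 'G137R', 'K18H', 'L476F', 'P725E', 'R630W', 'V453P', 'Y428W']
Accumulating mutations along path to Iota:
  At Theta: gained [] -> total []
  At Alpha: gained ['V453P'] -> total ['V453P']
  At Eta: gained ['L476F', 'E775D', 'Y428W'] -> total ['E775D', 'L476F', 'V453P', 'Y428W']
  At Delta: gained ['G137R', 'C988A', 'P725E'] -> total ['C988A', 'E775D', 'G137R', 'L476F', 'P725E', 'V453P', 'Y428W']
  At Lambda: gained ['R630W'] -> total ['C988A', 'E775D', 'G137R', 'L476F', 'P725E', 'R630W', 'V453P', 'Y428W']
  At Kappa: gained ['F425K', 'A814M', 'K18H'] -> total ['A814M', 'C988A', 'E775D', 'F425K', 'G137R', 'K18H', 'L476F', 'P725E', 'R630W', 'V453P', 'Y428W']
  At Iota: gained ['I119G'] -> total ['A814M', 'C988A', 'E775D', 'F425K', 'G137R', 'I119G', 'K18H', 'L476F', 'P725E', 'R630W', 'V453P', 'Y428W']
Mutations(Iota) = ['A814M', 'C988A', 'E775D', 'F425K', 'G137R', 'I119G', 'K18H', 'L476F', 'P725E', 'R630W', 'V453P', 'Y428W']
Intersection: ['A814M', 'C988A', 'E775D', 'F425K', 'G137R', 'K18H', 'L476F', 'P725E', 'R630W', 'V453P', 'Y428W'] ∩ ['A814M', 'C988A', 'E775D', 'F425K', 'G137R', 'I119G', 'K18H', 'L476F', 'P725E', 'R630W', 'V453P', 'Y428W'] = ['A814M', 'C988A', 'E775D', 'F425K', 'G137R', 'K18H', 'L476F', 'P725E', 'R630W', 'V453P', 'Y428W']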